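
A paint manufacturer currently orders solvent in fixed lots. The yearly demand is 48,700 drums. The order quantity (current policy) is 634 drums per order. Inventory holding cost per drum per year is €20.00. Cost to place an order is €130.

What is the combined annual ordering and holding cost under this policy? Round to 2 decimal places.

Orders/yr = 48,700/634 = 76.814; ordering cost = 76.814 × €130 = €9,985.80
Average inventory = 634/2 = 317; holding cost = 317 × €20 = €6,340.00
Total = €9,985.80 + €6,340.00 = €16,325.80

€16,325.80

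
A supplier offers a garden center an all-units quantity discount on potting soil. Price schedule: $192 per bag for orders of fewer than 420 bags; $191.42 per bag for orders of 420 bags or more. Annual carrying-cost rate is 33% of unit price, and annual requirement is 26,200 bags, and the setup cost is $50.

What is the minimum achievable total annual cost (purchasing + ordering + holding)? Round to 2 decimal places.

H₁ = 33%×$192 = $63.3600;  H₂ = 33%×$191.42 = $63.1686
EOQ₁ = √(2×26,200×50/63.3600) = 203.35  (< 420, feasible at tier 1)
EOQ₂ = √(2×26,200×50/63.1686) = 203.66  (< 420 → use Q = 420 at tier-2 price)
TC(tier 1 (EOQ₁), Q≈203.3) = $5,043,284.22
TC(tier 2, Q≈420.0) = $5,031,588.45
Minimum at tier 2: $5,031,588.45

$5,031,588.45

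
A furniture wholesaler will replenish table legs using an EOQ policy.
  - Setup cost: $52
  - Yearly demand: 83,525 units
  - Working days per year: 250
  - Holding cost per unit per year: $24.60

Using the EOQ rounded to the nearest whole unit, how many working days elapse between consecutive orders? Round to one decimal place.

Optimal lot size Q* = (2 × 83,525 × $52 / $24.6)^½ ≈ 594.23 → Q = 594 units
Cycle time = (working days × Q)/D = (250 × 594) / 83,525 = 1.778 days

1.8 days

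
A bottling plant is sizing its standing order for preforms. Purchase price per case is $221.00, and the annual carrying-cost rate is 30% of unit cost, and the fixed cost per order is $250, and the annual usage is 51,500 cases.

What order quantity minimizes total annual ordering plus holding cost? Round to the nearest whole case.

Carrying cost H = $221 × 30% = $66.3000/case/yr
EOQ = √(2DS/H) = √(2 × 51,500 × 250 / 66.3)
    = √(388,386.12) ≈ 623.21

623 cases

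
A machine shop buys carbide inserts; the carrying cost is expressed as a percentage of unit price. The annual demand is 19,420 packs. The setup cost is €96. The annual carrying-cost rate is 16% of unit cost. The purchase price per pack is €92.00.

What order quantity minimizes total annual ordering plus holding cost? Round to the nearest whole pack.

503 packs

H = i·C = 0.16 × €92 = €14.7200 per pack-year
2DS/H = 2·19,420·96/14.72 = 253,304.35
EOQ = √253,304.35 ≈ 503.29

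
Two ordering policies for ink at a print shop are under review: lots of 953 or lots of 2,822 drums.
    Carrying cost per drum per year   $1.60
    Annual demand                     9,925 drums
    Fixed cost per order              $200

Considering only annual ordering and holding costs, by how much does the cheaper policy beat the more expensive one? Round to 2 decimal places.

$115.71

Annual cost at Q: ordering D·S/Q plus holding Q·H/2.
TC(953) = (9,925/953)×200 + (953/2)×1.6 = $2,845.30
TC(2,822) = (9,925/2,822)×200 + (2,822/2)×1.6 = $2,961.00
Lots of 953 are cheaper by $115.71.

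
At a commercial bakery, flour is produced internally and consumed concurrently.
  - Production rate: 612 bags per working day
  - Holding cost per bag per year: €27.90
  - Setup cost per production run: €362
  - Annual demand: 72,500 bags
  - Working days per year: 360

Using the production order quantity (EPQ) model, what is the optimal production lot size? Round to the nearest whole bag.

d = 72,500/360 = 201.3889 bags/day;  effective holding cost H(1 − d/p) = 27.9·(1 − 201.3889/612) = 18.71904
Q* = √(2DS / H_eff) = √(2·72,500·362 / 18.71904) ≈ 1,674.54

1,675 bags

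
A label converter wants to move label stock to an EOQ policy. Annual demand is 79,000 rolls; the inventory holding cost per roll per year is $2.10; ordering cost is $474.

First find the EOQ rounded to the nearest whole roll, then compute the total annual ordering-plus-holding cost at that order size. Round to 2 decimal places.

Q* = √(2·D·S / H) = √(2·79,000·474 / 2.1) = √35,662,857.1 ≈ 5,971.84 → Q = 5,972 rolls
Annual ordering cost = (D/Q)·S = (79,000/5,972) × 474 = $6,270.26
Annual holding cost  = (Q/2)·H = (5,972/2) × 2.1 = $6,270.60
Total = $6,270.26 + $6,270.60 = $12,540.86

$12,540.86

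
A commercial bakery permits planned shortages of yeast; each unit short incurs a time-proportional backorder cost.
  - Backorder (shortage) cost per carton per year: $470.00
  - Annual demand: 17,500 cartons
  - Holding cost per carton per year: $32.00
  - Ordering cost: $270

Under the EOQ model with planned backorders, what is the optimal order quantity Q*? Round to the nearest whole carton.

562 cartons

Basic EOQ = √(2·17,500·270/32) = 543.427
Backorder adjustment √((H+b)/b) = √((32+470)/470) = 1.0335
Q* = 543.427 × 1.0335 ≈ 561.62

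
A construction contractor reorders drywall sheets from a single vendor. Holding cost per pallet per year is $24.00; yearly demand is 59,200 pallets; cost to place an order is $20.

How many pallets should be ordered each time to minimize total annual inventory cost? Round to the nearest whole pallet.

EOQ = √(2DS/H) = √(2 × 59,200 × 20 / 24)
    = √(98,666.67) ≈ 314.11

314 pallets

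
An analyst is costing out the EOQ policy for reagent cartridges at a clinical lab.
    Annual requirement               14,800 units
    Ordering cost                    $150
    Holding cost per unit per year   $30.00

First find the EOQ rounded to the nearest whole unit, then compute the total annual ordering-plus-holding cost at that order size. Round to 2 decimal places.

EOQ = √(2DS/H) = √(2 × 14,800 × 150 / 30)
    = √(148,000.00) ≈ 384.71 → Q = 385 units
Orders/yr = 14,800/385 = 38.442; ordering cost = 38.442 × $150 = $5,766.23
Average inventory = 385/2 = 192.5; holding cost = 192.5 × $30 = $5,775.00
Total = $5,766.23 + $5,775.00 = $11,541.23

$11,541.23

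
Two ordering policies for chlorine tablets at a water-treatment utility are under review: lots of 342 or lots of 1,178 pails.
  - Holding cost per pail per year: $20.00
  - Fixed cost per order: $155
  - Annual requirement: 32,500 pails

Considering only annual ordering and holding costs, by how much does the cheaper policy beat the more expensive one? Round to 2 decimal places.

TC(Q) = (D/Q)S + (Q/2)H
TC(342) = (32,500/342)×155 + (342/2)×20 = $18,149.53
TC(1,178) = (32,500/1,178)×155 + (1,178/2)×20 = $16,056.32
Cheaper: Q = 1,178.  Difference = $2,093.22

$2,093.22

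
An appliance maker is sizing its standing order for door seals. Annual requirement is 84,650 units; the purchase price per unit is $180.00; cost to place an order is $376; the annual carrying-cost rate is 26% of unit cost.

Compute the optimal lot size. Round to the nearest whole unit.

1,166 units

Carrying cost H = $180 × 26% = $46.8000/unit/yr
Q* = √(2·D·S / H) = √(2·84,650·376 / 46.8) = √1,360,188.0 ≈ 1,166.27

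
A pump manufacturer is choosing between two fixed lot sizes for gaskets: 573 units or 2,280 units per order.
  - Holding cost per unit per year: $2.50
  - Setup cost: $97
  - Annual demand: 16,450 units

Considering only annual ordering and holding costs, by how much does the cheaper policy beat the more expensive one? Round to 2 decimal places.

TC(Q) = (D/Q)S + (Q/2)H
TC(573) = (16,450/573)×97 + (573/2)×2.5 = $3,500.98
TC(2,280) = (16,450/2,280)×97 + (2,280/2)×2.5 = $3,549.85
|ΔTC| = |$3,500.98 − $3,549.85| = $48.87

$48.87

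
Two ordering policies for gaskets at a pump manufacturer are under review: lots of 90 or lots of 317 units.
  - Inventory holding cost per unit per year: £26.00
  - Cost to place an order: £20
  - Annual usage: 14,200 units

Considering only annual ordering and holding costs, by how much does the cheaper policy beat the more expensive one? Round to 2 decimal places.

TC(Q) = (D/Q)S + (Q/2)H
TC(90) = (14,200/90)×20 + (90/2)×26 = £4,325.56
TC(317) = (14,200/317)×20 + (317/2)×26 = £5,016.90
Cheaper: Q = 90.  Difference = £691.34

£691.34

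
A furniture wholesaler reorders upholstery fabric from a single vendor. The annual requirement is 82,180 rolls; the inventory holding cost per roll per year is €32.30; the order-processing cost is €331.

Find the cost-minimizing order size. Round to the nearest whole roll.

1,298 rolls

EOQ = √(2DS/H) = √(2 × 82,180 × 331 / 32.3)
    = √(1,684,308.36) ≈ 1,297.81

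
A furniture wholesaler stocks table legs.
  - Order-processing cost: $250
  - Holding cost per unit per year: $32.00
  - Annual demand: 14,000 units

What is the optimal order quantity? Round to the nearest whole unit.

Optimal lot size Q* = (2 × 14,000 × $250 / $32)^½ ≈ 467.71

468 units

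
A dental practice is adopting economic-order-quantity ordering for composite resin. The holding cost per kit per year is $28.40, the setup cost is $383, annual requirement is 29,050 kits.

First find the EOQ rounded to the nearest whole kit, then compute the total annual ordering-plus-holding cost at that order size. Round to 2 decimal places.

$25,138.92

2DS/H = 2·29,050·383/28.4 = 783,531.69
EOQ = √783,531.69 ≈ 885.17 → Q = 885 kits
Orders/yr = 29,050/885 = 32.825; ordering cost = 32.825 × $383 = $12,571.92
Average inventory = 885/2 = 442.5; holding cost = 442.5 × $28.4 = $12,567.00
Total = $12,571.92 + $12,567.00 = $25,138.92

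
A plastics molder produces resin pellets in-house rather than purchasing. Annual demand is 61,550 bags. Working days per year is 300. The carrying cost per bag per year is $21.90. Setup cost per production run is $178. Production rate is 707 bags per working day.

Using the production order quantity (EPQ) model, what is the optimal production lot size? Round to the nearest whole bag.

1,187 bags

d = 61,550/300 = 205.1667 bags/day;  effective holding cost H(1 − d/p) = 21.9·(1 − 205.1667/707) = 15.54477
Q* = √(2DS / H_eff) = √(2·61,550·178 / 15.54477) ≈ 1,187.26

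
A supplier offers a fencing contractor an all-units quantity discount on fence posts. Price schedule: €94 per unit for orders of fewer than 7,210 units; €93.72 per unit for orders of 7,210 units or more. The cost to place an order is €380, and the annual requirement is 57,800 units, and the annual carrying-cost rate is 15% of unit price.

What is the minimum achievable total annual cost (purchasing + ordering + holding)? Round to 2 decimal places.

€5,458,087.44

H₁ = 15%×€94 = €14.1000;  H₂ = 15%×€93.72 = €14.0580
EOQ₁ = √(2×57,800×380/14.1000) = 1,765.07  (< 7,210, feasible at tier 1)
EOQ₂ = √(2×57,800×380/14.0580) = 1,767.70  (< 7,210 → use Q = 7,210 at tier-2 price)
TC(tier 1 (EOQ₁), Q≈1,765.1) = €5,458,087.44
TC(tier 2, Q≈7,210.0) = €5,470,741.41
Minimum at tier 1 (EOQ₁): €5,458,087.44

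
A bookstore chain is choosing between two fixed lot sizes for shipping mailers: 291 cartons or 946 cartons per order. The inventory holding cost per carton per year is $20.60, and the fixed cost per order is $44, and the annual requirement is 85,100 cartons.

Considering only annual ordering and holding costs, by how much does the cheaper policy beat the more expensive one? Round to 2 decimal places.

Annual cost at Q: ordering D·S/Q plus holding Q·H/2.
TC(291) = (85,100/291)×44 + (291/2)×20.6 = $15,864.65
TC(946) = (85,100/946)×44 + (946/2)×20.6 = $13,701.94
Cheaper: Q = 946.  Difference = $2,162.71

$2,162.71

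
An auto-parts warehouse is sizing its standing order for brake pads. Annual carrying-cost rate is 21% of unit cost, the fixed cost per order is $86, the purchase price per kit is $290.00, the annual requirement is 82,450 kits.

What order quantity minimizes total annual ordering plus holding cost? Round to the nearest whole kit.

H = i·C = 0.21 × $290 = $60.9000 per kit-year
Optimal lot size Q* = (2 × 82,450 × $86 / $60.9)^½ ≈ 482.56

483 kits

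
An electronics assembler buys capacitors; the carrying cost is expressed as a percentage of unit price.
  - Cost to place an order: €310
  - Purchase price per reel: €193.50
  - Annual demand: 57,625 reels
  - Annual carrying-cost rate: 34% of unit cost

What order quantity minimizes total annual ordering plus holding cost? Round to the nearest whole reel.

737 reels

H = i·C = 0.34 × €193.5 = €65.7900 per reel-year
Optimal lot size Q* = (2 × 57,625 × €310 / €65.79)^½ ≈ 736.92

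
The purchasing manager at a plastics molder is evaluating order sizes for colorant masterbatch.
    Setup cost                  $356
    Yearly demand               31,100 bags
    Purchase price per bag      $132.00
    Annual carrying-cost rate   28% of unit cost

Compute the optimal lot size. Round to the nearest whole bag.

774 bags

Carrying cost H = $132 × 28% = $36.9600/bag/yr
Q* = √(2·D·S / H) = √(2·31,100·356 / 36.96) = √599,112.6 ≈ 774.02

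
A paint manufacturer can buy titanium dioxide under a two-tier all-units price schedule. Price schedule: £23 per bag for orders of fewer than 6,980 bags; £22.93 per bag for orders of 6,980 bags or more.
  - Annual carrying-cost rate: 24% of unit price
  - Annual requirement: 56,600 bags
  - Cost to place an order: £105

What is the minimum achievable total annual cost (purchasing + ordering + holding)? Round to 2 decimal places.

£1,309,900.04

H₁ = 24%×£23 = £5.5200;  H₂ = 24%×£22.93 = £5.5032
EOQ₁ = √(2×56,600×105/5.5200) = 1,467.40  (< 6,980, feasible at tier 1)
EOQ₂ = √(2×56,600×105/5.5032) = 1,469.64  (< 6,980 → use Q = 6,980 at tier-2 price)
TC(tier 1 (EOQ₁), Q≈1,467.4) = £1,309,900.04
TC(tier 2, Q≈6,980.0) = £1,317,895.60
Minimum at tier 1 (EOQ₁): £1,309,900.04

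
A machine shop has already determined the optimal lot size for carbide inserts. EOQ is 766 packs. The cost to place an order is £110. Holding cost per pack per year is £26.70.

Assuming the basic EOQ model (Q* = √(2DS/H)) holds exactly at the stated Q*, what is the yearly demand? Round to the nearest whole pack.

Since Q* = (2DS/H)^½, squaring gives Q*²·H = 2DS.
D = Q²H / (2S) = 766² × 26.7 / (2 × 110) = 71,210.84

71,211 packs per year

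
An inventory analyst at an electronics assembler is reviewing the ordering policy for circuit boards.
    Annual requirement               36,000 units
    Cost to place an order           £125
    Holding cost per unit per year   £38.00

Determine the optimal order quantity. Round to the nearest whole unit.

487 units

2DS/H = 2·36,000·125/38 = 236,842.11
EOQ = √236,842.11 ≈ 486.66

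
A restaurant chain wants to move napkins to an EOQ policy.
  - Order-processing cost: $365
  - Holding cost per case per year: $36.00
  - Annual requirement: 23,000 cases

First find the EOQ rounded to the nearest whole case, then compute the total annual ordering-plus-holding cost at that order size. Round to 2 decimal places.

$24,585.36

EOQ = √(2DS/H) = √(2 × 23,000 × 365 / 36)
    = √(466,388.89) ≈ 682.93 → Q = 683 cases
Ordering: D/Q × S = 23,000/683 × $365 = $12,291.36
Holding:  Q/2 × H = 683/2 × $36 = $12,294.00
Total = $12,291.36 + $12,294.00 = $24,585.36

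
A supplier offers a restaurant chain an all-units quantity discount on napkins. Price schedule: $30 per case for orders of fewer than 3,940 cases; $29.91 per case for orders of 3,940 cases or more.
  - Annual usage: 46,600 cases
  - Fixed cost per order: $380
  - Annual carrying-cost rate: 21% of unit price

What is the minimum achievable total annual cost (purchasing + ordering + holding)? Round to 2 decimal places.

$1,410,674.18

H₁ = 21%×$30 = $6.3000;  H₂ = 21%×$29.91 = $6.2811
EOQ₁ = √(2×46,600×380/6.3000) = 2,370.99  (< 3,940, feasible at tier 1)
EOQ₂ = √(2×46,600×380/6.2811) = 2,374.55  (< 3,940 → use Q = 3,940 at tier-2 price)
TC(tier 1 (EOQ₁), Q≈2,371.0) = $1,412,937.23
TC(tier 2, Q≈3,940.0) = $1,410,674.18
Minimum at tier 2: $1,410,674.18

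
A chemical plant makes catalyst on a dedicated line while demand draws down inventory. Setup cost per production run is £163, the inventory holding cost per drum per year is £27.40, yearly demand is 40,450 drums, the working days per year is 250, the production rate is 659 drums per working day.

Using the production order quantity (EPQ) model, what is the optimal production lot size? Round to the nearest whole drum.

799 drums

Daily demand d = 40,450/250 = 161.800; p = 659; 1 − d/p = 0.75448
EPQ = √(2DS / (H(1 − d/p)))
    = √(2 × 40,450 × 163 / (27.4 × 0.75448)) ≈ 798.67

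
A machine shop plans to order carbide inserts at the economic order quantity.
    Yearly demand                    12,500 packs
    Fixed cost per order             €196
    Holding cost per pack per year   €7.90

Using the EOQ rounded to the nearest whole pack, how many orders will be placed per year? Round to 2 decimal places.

15.86 orders per year

2DS/H = 2·12,500·196/7.9 = 620,253.16
EOQ = √620,253.16 ≈ 787.56 → Q = 788
Orders per year = D/Q = 12,500 / 788 = 15.863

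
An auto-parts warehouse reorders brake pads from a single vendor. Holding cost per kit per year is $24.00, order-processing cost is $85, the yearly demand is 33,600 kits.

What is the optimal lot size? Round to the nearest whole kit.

Optimal lot size Q* = (2 × 33,600 × $85 / $24)^½ ≈ 487.85

488 kits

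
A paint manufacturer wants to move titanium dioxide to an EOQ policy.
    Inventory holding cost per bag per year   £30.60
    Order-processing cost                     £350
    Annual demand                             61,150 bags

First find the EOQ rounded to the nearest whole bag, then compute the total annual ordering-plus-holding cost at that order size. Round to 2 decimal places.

Optimal lot size Q* = (2 × 61,150 × £350 / £30.6)^½ ≈ 1,182.73 → Q = 1,183 bags
Ordering: D/Q × S = 61,150/1,183 × £350 = £18,091.72
Holding:  Q/2 × H = 1,183/2 × £30.6 = £18,099.90
Total = £18,091.72 + £18,099.90 = £36,191.62

£36,191.62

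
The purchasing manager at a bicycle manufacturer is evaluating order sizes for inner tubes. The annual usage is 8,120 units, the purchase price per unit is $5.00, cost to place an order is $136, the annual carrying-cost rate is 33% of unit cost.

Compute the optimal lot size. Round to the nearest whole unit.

Carrying cost H = $5 × 33% = $1.6500/unit/yr
Q* = √(2·D·S / H) = √(2·8,120·136 / 1.65) = √1,338,569.7 ≈ 1,156.97

1,157 units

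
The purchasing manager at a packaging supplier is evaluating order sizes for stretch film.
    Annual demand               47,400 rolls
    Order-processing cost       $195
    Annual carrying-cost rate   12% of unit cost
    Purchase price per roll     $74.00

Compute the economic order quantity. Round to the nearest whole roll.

Holding cost per roll per year: H = 12% × $74 = $8.8800
2DS/H = 2·47,400·195/8.88 = 2,081,756.76
EOQ = √2,081,756.76 ≈ 1,442.83

1,443 rolls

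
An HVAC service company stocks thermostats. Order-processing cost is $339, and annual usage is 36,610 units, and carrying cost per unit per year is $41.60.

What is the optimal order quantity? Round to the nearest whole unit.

772 units

2DS/H = 2·36,610·339/41.6 = 596,672.60
EOQ = √596,672.60 ≈ 772.45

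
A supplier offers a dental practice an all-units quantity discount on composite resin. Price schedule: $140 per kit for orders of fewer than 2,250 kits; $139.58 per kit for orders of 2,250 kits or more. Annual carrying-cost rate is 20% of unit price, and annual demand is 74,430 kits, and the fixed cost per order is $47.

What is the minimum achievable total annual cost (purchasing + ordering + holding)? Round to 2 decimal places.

H₁ = 20%×$140 = $28.0000;  H₂ = 20%×$139.58 = $27.9160
EOQ₁ = √(2×74,430×47/28.0000) = 499.87  (< 2,250, feasible at tier 1)
EOQ₂ = √(2×74,430×47/27.9160) = 500.62  (< 2,250 → use Q = 2,250 at tier-2 price)
TC(tier 1 (EOQ₁), Q≈499.9) = $10,434,196.42
TC(tier 2, Q≈2,250.0) = $10,421,899.66
Minimum at tier 2: $10,421,899.66

$10,421,899.66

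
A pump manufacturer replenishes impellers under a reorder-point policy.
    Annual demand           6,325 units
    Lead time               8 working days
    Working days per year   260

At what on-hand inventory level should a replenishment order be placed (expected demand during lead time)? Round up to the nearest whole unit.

195 units

Daily demand d = 6,325 / 260 = 24.327 units/day
Demand during lead time = 24.327 × 8 = 194.62
Reorder point = 194.62 → round up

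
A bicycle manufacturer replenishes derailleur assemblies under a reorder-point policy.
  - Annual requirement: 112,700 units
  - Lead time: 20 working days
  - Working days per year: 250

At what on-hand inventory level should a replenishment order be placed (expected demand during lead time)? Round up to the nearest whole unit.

Daily demand d = 112,700 / 250 = 450.800 units/day
Demand during lead time = 450.800 × 20 = 9,016.00
Reorder point = 9,016.00 → round up

9,016 units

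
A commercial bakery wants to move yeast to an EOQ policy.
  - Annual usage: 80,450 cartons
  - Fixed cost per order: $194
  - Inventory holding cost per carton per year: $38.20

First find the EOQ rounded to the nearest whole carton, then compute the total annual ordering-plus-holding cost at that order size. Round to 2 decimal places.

$34,531.11

2DS/H = 2·80,450·194/38.2 = 817,136.13
EOQ = √817,136.13 ≈ 903.96 → Q = 904 cartons
Ordering: D/Q × S = 80,450/904 × $194 = $17,264.71
Holding:  Q/2 × H = 904/2 × $38.2 = $17,266.40
Total = $17,264.71 + $17,266.40 = $34,531.11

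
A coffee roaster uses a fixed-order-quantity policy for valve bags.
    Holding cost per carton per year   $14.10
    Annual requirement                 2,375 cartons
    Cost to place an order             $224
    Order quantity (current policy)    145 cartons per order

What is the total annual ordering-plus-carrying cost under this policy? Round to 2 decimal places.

Orders/yr = 2,375/145 = 16.379; ordering cost = 16.379 × $224 = $3,668.97
Average inventory = 145/2 = 72.5; holding cost = 72.5 × $14.1 = $1,022.25
Total = $3,668.97 + $1,022.25 = $4,691.22

$4,691.22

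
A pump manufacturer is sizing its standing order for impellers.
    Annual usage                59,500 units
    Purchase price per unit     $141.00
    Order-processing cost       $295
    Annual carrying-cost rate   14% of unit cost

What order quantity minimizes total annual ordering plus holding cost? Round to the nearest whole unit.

1,334 units

Holding cost per unit per year: H = 14% × $141 = $19.7400
2DS/H = 2·59,500·295/19.74 = 1,778,368.79
EOQ = √1,778,368.79 ≈ 1,333.55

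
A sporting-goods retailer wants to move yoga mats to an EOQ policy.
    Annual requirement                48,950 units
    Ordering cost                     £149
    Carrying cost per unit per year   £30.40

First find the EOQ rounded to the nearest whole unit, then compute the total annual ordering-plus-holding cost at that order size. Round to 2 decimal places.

£21,058.20

2DS/H = 2·48,950·149/30.4 = 479,838.82
EOQ = √479,838.82 ≈ 692.70 → Q = 693 units
Orders/yr = 48,950/693 = 70.635; ordering cost = 70.635 × £149 = £10,524.60
Average inventory = 693/2 = 346.5; holding cost = 346.5 × £30.4 = £10,533.60
Total = £10,524.60 + £10,533.60 = £21,058.20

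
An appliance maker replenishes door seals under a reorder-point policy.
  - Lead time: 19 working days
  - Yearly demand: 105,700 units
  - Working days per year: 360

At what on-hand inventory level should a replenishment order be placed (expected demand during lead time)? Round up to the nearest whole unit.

Daily demand d = 105,700 / 360 = 293.611 units/day
Demand during lead time = 293.611 × 19 = 5,578.61
Reorder point = 5,578.61 → round up

5,579 units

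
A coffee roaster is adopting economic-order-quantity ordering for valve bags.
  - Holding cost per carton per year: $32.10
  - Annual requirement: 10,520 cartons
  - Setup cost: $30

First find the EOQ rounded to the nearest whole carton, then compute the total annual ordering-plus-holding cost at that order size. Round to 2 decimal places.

Q* = √(2·D·S / H) = √(2·10,520·30 / 32.1) = √19,663.6 ≈ 140.23 → Q = 140 cartons
Ordering: D/Q × S = 10,520/140 × $30 = $2,254.29
Holding:  Q/2 × H = 140/2 × $32.1 = $2,247.00
Total = $2,254.29 + $2,247.00 = $4,501.29

$4,501.29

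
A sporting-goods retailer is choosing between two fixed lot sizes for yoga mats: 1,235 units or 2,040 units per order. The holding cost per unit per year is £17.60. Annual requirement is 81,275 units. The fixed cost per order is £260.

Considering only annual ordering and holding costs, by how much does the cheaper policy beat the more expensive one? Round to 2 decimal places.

TC(Q) = (D/Q)S + (Q/2)H
TC(1,235) = (81,275/1,235)×260 + (1,235/2)×17.6 = £27,978.53
TC(2,040) = (81,275/2,040)×260 + (2,040/2)×17.6 = £28,310.58
Cheaper: Q = 1,235.  Difference = £332.05

£332.05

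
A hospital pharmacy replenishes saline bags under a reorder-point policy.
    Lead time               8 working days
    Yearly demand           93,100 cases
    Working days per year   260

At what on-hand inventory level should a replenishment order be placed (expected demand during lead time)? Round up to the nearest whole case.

2,865 cases

Daily demand d = 93,100 / 260 = 358.077 cases/day
Demand during lead time = 358.077 × 8 = 2,864.62
Reorder point = 2,864.62 → round up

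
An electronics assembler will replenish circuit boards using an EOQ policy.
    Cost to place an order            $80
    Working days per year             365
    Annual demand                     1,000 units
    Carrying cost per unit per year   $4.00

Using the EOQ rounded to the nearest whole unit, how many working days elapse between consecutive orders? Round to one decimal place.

Optimal lot size Q* = (2 × 1,000 × $80 / $4)^½ ≈ 200.00 → Q = 200 units
T = Q/D × 365 days = 200/1,000 × 365 = 73.000 days

73.0 days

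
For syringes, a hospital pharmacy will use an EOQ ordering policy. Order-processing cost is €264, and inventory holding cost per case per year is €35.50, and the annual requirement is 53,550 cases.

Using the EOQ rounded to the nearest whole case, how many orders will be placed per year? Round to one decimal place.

Q* = √(2·D·S / H) = √(2·53,550·264 / 35.5) = √796,462.0 ≈ 892.45 → Q = 892
Orders per year = D/Q = 53,550 / 892 = 60.034

60.0 orders per year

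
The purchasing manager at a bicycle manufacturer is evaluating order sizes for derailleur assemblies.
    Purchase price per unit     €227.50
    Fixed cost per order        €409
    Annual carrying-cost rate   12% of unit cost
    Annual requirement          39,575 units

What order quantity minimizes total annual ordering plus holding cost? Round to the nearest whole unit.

Holding cost per unit per year: H = 12% × €227.5 = €27.3000
Q* = √(2·D·S / H) = √(2·39,575·409 / 27.3) = √1,185,800.4 ≈ 1,088.94

1,089 units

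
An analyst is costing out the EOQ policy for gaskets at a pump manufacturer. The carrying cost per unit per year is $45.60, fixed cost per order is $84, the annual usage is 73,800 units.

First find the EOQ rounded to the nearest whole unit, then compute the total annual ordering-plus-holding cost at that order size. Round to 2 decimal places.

Optimal lot size Q* = (2 × 73,800 × $84 / $45.6)^½ ≈ 521.44 → Q = 521 units
Orders/yr = 73,800/521 = 141.651; ordering cost = 141.651 × $84 = $11,898.66
Average inventory = 521/2 = 260.5; holding cost = 260.5 × $45.6 = $11,878.80
Total = $11,898.66 + $11,878.80 = $23,777.46

$23,777.46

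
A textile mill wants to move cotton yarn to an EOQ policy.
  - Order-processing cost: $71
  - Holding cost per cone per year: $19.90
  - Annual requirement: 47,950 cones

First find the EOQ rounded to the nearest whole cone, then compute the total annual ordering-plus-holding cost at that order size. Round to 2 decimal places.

2DS/H = 2·47,950·71/19.9 = 342,155.78
EOQ = √342,155.78 ≈ 584.94 → Q = 585 cones
Annual ordering cost = (D/Q)·S = (47,950/585) × 71 = $5,819.57
Annual holding cost  = (Q/2)·H = (585/2) × 19.9 = $5,820.75
Total = $5,819.57 + $5,820.75 = $11,640.32

$11,640.32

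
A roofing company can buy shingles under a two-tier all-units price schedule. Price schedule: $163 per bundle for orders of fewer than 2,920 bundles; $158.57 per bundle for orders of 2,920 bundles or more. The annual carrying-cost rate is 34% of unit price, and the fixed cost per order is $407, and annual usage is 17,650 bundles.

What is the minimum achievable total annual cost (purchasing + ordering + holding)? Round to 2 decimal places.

$2,879,934.77

H₁ = 34%×$163 = $55.4200;  H₂ = 34%×$158.57 = $53.9138
EOQ₁ = √(2×17,650×407/55.4200) = 509.16  (< 2,920, feasible at tier 1)
EOQ₂ = √(2×17,650×407/53.9138) = 516.22  (< 2,920 → use Q = 2,920 at tier-2 price)
TC(tier 1 (EOQ₁), Q≈509.2) = $2,905,167.45
TC(tier 2, Q≈2,920.0) = $2,879,934.77
Minimum at tier 2: $2,879,934.77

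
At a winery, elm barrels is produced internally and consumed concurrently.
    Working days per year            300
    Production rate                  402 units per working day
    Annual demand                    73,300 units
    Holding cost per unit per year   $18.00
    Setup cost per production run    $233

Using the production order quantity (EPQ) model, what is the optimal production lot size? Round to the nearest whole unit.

2,200 units

Daily demand d = 73,300/300 = 244.333; p = 402; 1 − d/p = 0.39221
EPQ = √(2DS / (H(1 − d/p)))
    = √(2 × 73,300 × 233 / (18 × 0.39221)) ≈ 2,199.64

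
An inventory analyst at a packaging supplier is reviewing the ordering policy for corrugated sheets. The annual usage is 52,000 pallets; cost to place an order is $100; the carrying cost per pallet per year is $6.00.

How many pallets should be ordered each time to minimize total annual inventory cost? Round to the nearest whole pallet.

1,317 pallets

Q* = √(2·D·S / H) = √(2·52,000·100 / 6) = √1,733,333.3 ≈ 1,316.56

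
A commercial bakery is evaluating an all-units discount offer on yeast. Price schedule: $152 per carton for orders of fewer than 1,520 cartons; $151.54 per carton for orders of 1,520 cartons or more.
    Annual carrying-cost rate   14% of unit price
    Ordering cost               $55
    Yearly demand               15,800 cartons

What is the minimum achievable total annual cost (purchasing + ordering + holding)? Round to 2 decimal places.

$2,407,681.50

H₁ = 14%×$152 = $21.2800;  H₂ = 14%×$151.54 = $21.2156
EOQ₁ = √(2×15,800×55/21.2800) = 285.78  (< 1,520, feasible at tier 1)
EOQ₂ = √(2×15,800×55/21.2156) = 286.22  (< 1,520 → use Q = 1,520 at tier-2 price)
TC(tier 1 (EOQ₁), Q≈285.8) = $2,407,681.50
TC(tier 2, Q≈1,520.0) = $2,411,027.57
Minimum at tier 1 (EOQ₁): $2,407,681.50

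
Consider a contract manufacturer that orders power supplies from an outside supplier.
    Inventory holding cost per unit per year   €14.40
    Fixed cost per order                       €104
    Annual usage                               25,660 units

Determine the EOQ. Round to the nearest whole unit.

2DS/H = 2·25,660·104/14.4 = 370,644.44
EOQ = √370,644.44 ≈ 608.81

609 units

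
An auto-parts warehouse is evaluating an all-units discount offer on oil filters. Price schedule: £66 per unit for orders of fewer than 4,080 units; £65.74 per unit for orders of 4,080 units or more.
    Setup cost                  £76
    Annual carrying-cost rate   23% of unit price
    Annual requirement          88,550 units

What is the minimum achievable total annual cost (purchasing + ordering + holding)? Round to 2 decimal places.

H₁ = 23%×£66 = £15.1800;  H₂ = 23%×£65.74 = £15.1202
EOQ₁ = √(2×88,550×76/15.1800) = 941.63  (< 4,080, feasible at tier 1)
EOQ₂ = √(2×88,550×76/15.1202) = 943.49  (< 4,080 → use Q = 4,080 at tier-2 price)
TC(tier 1 (EOQ₁), Q≈941.6) = £5,858,593.94
TC(tier 2, Q≈4,080.0) = £5,853,771.67
Minimum at tier 2: £5,853,771.67

£5,853,771.67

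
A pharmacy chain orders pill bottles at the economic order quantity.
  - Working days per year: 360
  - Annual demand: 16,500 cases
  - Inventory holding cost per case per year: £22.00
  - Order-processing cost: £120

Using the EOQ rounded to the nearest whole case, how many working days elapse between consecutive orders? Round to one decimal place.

2DS/H = 2·16,500·120/22 = 180,000.00
EOQ = √180,000.00 ≈ 424.26 → Q = 424 cases
Cycle time = (working days × Q)/D = (360 × 424) / 16,500 = 9.251 days

9.3 days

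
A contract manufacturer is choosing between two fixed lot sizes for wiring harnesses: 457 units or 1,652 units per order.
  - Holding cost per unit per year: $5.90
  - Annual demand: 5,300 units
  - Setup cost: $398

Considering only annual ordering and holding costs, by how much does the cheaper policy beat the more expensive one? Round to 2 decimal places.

$186.37

TC(Q) = (D/Q)S + (Q/2)H
TC(457) = (5,300/457)×398 + (457/2)×5.9 = $5,963.90
TC(1,652) = (5,300/1,652)×398 + (1,652/2)×5.9 = $6,150.28
|ΔTC| = |$5,963.90 − $6,150.28| = $186.37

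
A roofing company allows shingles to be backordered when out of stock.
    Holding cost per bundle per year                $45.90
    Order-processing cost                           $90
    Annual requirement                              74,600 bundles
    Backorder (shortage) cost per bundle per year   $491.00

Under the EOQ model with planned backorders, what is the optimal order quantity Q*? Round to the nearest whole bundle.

566 bundles

Q* = √(2DS/H) · √((H + b)/b)
   = √(2 × 74,600 × 90 / 45.9) · √((45.9 + 491) / 491)
   = 540.878 × 1.0457 ≈ 565.59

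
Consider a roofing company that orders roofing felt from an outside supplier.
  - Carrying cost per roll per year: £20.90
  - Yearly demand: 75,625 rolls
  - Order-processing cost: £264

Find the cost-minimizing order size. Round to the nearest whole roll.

EOQ = √(2DS/H) = √(2 × 75,625 × 264 / 20.9)
    = √(1,910,526.32) ≈ 1,382.22

1,382 rolls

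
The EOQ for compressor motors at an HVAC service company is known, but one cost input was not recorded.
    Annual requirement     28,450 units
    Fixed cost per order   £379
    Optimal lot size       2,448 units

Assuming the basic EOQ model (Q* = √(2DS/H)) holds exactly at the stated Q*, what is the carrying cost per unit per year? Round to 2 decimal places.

EOQ relation: Q² = 2DS/H, so rearrange for the unknown.
H = 2DS / Q² = 2 × 28,450 × 379 / 2,448² = 3.5986

£3.60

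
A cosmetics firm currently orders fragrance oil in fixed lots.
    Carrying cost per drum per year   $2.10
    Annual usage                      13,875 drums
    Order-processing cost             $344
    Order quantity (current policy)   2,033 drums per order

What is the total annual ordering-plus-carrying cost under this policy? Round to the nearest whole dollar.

Orders/yr = 13,875/2,033 = 6.825; ordering cost = 6.825 × $344 = $2,347.76
Average inventory = 2,033/2 = 1016.5; holding cost = 1016.5 × $2.1 = $2,134.65
Total = $2,347.76 + $2,134.65 = $4,482.41

$4,482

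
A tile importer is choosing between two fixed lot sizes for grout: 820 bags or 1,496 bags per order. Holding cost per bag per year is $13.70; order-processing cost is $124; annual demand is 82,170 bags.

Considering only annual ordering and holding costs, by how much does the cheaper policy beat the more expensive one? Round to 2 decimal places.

$984.22

For each Q, cost = (D/Q)·S + (Q/2)·H.
TC(820) = (82,170/820)×124 + (820/2)×13.7 = $18,042.71
TC(1,496) = (82,170/1,496)×124 + (1,496/2)×13.7 = $17,058.48
|ΔTC| = |$18,042.71 − $17,058.48| = $984.22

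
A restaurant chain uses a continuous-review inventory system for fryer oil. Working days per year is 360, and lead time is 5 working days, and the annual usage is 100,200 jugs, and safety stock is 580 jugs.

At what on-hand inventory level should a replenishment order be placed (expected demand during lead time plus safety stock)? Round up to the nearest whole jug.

Daily demand d = 100,200 / 360 = 278.333 jugs/day
Demand during lead time = 278.333 × 5 = 1,391.67
Reorder point = 1,391.67 + 580 = 1,971.67 → round up

1,972 jugs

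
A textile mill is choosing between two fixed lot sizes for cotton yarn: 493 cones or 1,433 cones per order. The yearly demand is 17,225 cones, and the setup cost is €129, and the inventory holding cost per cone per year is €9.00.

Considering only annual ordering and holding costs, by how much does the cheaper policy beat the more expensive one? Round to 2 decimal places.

For each Q, cost = (D/Q)·S + (Q/2)·H.
TC(493) = (17,225/493)×129 + (493/2)×9 = €6,725.65
TC(1,433) = (17,225/1,433)×129 + (1,433/2)×9 = €7,999.11
|ΔTC| = |€6,725.65 − €7,999.11| = €1,273.46

€1,273.46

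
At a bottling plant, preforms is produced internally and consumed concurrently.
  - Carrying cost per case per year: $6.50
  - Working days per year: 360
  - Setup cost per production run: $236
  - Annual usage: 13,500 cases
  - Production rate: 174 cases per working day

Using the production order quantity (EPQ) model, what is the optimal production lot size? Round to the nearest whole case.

d = 13,500/360 = 37.5000 cases/day;  effective holding cost H(1 − d/p) = 6.5·(1 − 37.5000/174) = 5.09914
Q* = √(2DS / H_eff) = √(2·13,500·236 / 5.09914) ≈ 1,117.87

1,118 cases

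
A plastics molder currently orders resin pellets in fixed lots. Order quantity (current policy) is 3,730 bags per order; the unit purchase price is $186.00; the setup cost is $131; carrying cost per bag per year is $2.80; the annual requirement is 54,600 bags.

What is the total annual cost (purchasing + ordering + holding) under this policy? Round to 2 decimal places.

Ordering: D/Q × S = 54,600/3,730 × $131 = $1,917.59
Holding:  Q/2 × H = 3,730/2 × $2.8 = $5,222.00
Purchase cost = D·C = 54,600 × 186 = $10,155,600.00
Total = $1,917.59 + $5,222.00 + $10,155,600.00 = $10,162,739.59

$10,162,739.59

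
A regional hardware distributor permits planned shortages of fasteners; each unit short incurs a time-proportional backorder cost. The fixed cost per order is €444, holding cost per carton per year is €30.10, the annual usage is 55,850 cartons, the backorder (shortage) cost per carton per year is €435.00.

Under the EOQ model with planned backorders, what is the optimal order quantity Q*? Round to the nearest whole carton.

Q* = √(2DS/H) · √((H + b)/b)
   = √(2 × 55,850 × 444 / 30.1) · √((30.1 + 435) / 435)
   = 1,283.615 × 1.0340 ≈ 1,327.28

1,327 cartons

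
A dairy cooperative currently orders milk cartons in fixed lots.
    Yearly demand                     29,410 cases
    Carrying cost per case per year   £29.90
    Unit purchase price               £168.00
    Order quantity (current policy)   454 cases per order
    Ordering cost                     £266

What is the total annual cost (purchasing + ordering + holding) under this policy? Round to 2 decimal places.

Orders/yr = 29,410/454 = 64.780; ordering cost = 64.780 × £266 = £17,231.41
Average inventory = 454/2 = 227; holding cost = 227 × £29.9 = £6,787.30
Purchase cost = D·C = 29,410 × 168 = £4,940,880.00
Total = £17,231.41 + £6,787.30 + £4,940,880.00 = £4,964,898.71

£4,964,898.71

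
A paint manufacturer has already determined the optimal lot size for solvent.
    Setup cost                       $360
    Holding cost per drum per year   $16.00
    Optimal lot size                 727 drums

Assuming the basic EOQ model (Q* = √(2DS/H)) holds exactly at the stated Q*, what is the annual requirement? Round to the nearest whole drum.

11,745 drums per year

EOQ relation: Q² = 2DS/H, so rearrange for the unknown.
D = Q²H / (2S) = 727² × 16 / (2 × 360) = 11,745.09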